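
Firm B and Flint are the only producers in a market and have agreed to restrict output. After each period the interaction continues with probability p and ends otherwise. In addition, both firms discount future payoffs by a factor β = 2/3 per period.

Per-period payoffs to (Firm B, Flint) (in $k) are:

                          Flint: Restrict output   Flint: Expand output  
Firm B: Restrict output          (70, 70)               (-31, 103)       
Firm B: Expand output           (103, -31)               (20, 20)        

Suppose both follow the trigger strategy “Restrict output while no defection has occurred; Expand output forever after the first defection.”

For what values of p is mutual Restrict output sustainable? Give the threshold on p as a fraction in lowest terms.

Expected continuation weight on next period's payoff is β·p = 2/3·p, which plays the role of the discount factor.
Cooperation requires 2/3·p ≥ (103−70)/(103−20) = 33/83, hence p ≥ 99/166.

99/166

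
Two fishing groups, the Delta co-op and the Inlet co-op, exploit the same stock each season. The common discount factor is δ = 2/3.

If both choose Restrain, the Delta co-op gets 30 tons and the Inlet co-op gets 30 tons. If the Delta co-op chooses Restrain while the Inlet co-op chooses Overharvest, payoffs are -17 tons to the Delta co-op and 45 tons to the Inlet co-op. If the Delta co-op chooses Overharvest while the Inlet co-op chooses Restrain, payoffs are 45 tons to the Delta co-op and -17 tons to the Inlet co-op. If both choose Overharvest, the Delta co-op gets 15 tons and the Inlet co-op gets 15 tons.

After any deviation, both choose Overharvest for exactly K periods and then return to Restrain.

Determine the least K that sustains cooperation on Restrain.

2

No profitable deviation requires (30−15)(δ+…+δ^K) ≥ 45−30, i.e. δ+…+δ^K ≥ 1 ≈ 1.0000.
With δ = 2/3, the partial sums are K=1: 0.6667, K=2: 1.1111.
K = 2 is the first length at which the sum reaches 1.0000.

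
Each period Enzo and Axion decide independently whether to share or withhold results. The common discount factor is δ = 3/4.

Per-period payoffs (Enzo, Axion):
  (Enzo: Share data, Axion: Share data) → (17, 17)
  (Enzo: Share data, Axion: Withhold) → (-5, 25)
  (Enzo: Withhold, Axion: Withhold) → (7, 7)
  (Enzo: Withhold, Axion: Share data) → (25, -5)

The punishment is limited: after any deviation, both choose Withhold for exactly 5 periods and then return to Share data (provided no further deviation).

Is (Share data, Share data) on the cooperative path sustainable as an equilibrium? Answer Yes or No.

Yes

Comparing payoff streams over the 6 periods until play realigns: cooperate → 17(1+δ+…+δ^5); deviate → 25 + 7(δ+…+δ^5).
Cooperation is sustained iff (17−7)(δ+…+δ^5) ≥ 25−17.
δ+…+δ^5 = 3/4·(1−(3/4)^5)/(1−3/4) = 2.2881, and (25−17)/(17−7) = 0.8000.
2.2881 ≥ 0.8000, so cooperation is sustainable.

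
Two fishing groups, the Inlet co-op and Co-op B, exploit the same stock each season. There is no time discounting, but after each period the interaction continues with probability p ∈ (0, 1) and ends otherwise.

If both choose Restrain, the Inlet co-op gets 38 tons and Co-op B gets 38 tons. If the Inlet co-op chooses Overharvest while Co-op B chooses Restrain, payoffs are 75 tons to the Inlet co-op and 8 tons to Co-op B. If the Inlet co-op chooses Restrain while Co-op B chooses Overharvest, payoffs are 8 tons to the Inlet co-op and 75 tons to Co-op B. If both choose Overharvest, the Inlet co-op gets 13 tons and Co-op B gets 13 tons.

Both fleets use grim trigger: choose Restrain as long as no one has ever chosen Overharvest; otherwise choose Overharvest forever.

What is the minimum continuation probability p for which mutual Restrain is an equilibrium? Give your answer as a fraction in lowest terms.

With no time discounting, the continuation probability p plays the role of the discount factor.
Grim-trigger IC: 38/(1−p) ≥ 75 + 13p/(1−p) ⇒ p ≥ (75−38)/(75−13) = 37/62.

37/62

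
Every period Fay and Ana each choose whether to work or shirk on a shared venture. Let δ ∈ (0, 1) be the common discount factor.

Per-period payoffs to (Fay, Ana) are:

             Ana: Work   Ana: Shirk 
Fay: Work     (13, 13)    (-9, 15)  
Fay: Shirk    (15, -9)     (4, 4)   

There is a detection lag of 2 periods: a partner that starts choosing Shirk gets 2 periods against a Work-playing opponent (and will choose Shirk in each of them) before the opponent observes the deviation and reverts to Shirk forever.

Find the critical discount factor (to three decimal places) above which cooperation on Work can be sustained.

The best deviation is to choose Shirk for all 2 undetected periods, earning 15 each, then 4 forever once detected.
Deviation value: 15(1−δ^2)/(1−δ) + 4δ^2/(1−δ); cooperation value: 13/(1−δ).
IC: 13 ≥ 15(1−δ^2) + 4δ^2 = 15 − 11δ^2.
So δ^2 ≥ 2/11, giving δ ≥ (2/11)^(1/2) ≈ 0.426.

0.426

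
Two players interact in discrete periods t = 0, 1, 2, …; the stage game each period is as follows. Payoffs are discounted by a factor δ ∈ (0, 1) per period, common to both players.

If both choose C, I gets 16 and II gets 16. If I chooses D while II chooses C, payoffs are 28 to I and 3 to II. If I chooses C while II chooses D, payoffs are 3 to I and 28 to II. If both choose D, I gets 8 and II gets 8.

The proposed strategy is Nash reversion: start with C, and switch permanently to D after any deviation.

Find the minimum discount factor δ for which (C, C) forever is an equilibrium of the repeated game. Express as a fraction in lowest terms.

One-period gain from deviating is 28 − 16 = 12. The loss is 16 − 8 = 8 in every subsequent period, with present value 8·δ/(1−δ).
Deviation is unprofitable when 8·δ/(1−δ) ≥ 12, i.e. δ/(1−δ) ≥ 3/2.
Equivalently δ ≥ 12/(12+8) = 3/5.

3/5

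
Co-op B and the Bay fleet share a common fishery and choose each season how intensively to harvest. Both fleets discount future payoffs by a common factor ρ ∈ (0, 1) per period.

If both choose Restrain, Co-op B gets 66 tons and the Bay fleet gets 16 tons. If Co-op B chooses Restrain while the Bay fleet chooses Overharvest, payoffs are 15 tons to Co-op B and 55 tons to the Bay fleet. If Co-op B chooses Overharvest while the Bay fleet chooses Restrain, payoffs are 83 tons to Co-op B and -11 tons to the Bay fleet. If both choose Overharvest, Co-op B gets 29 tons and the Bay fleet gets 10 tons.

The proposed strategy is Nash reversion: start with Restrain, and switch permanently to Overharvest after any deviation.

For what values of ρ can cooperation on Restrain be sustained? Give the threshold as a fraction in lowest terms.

Co-op B: cooperation gives 66 each period; deviation gives 83 once then 29 forever.
  66/(1−ρ) ≥ 83 + 29ρ/(1−ρ) ⇒ ρ ≥ 17/54.
the Bay fleet: cooperation gives 16 each period; deviation gives 55 once then 10 forever.
  ρ ≥ 39/45 = 13/15.
Both must hold, so the binding constraint is the Bay fleet's: ρ ≥ 13/15.

13/15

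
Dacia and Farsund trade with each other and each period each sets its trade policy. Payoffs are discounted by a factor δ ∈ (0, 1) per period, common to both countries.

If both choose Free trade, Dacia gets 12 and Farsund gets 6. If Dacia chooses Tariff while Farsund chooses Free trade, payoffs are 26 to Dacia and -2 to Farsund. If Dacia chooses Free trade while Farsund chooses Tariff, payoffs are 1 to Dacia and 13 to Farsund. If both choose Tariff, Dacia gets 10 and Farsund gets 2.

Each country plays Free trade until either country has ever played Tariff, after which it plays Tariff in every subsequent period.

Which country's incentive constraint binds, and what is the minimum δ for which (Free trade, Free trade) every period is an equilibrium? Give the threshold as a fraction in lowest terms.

Dacia: cooperation gives 12 each period; deviation gives 26 once then 10 forever.
  12/(1−δ) ≥ 26 + 10δ/(1−δ) ⇒ δ ≥ 14/16 = 7/8.
Farsund: cooperation gives 6 each period; deviation gives 13 once then 2 forever.
  δ ≥ 7/11.
Both must hold, so the binding constraint is Dacia's: δ ≥ 7/8.

Dacia; δ ≥ 7/8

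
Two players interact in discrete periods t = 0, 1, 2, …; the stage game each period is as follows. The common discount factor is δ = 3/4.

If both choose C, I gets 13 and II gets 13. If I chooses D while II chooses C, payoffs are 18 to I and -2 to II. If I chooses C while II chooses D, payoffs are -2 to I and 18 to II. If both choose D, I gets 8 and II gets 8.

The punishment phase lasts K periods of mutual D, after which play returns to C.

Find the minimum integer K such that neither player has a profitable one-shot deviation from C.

2

Need Σ_{k=1}^{K} δ^k ≥ (18−13)/(13−8) = 1.0000 at δ = 3/4.
At K = 1 the sum is 0.7500 < 1.0000; at K = 2 it is 1.3125 ≥ 1.0000.
So the minimum punishment length is K = 2.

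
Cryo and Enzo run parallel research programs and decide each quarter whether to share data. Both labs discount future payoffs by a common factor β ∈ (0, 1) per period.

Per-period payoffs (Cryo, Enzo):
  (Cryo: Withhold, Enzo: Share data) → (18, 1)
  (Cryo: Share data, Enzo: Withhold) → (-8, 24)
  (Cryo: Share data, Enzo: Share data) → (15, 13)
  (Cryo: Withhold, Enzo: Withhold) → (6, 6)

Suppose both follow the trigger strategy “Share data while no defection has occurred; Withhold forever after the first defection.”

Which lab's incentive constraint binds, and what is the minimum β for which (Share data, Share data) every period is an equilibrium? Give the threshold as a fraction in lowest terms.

Cryo's threshold: (18−15)/(18−6) = 1/4.
Enzo's threshold: (24−13)/(24−6) = 11/18.
1/4 < 11/18, so Enzo binds and β* = 11/18.

Enzo; β ≥ 11/18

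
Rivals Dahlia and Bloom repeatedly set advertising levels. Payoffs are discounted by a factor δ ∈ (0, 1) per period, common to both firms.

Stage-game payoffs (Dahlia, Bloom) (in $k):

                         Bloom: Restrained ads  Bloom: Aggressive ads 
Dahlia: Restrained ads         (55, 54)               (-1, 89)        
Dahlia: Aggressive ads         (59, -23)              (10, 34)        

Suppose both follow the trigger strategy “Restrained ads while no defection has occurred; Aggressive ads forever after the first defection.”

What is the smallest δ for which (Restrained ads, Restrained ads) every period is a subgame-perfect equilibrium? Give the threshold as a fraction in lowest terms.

Dahlia's threshold: (59−55)/(59−10) = 4/49.
Bloom's threshold: (89−54)/(89−34) = 7/11.
4/49 < 7/11, so Bloom binds and δ* = 7/11.

7/11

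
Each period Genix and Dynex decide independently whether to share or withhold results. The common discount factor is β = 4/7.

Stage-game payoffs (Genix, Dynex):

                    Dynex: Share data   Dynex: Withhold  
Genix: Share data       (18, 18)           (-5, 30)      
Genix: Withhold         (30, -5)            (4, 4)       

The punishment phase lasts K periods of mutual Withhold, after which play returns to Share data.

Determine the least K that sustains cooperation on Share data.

2

No profitable deviation requires (18−4)(β+…+β^K) ≥ 30−18, i.e. β+…+β^K ≥ 6/7 ≈ 0.8571.
With β = 4/7, the partial sums are K=1: 0.5714, K=2: 0.8980.
K = 2 is the first length at which the sum reaches 0.8571.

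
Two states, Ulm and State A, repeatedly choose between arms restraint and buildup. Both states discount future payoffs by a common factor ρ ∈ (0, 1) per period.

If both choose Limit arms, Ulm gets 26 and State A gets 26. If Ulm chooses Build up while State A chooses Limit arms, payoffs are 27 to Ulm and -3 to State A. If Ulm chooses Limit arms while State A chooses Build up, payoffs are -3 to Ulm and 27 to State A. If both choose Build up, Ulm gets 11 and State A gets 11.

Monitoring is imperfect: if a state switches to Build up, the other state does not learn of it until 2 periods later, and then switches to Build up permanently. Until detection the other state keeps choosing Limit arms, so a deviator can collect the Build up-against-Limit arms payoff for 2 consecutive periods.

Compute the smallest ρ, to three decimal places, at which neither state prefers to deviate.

0.250

A deviator earns 27 for 2 periods, then 11 forever; cooperating earns 26 forever. Multiplying the IC by (1−ρ):
26 ≥ 27(1−ρ^2) + 11ρ^2, so 16·ρ^2 ≥ 1 and ρ^2 ≥ 1/16.
ρ ≥ (1/16)^(1/2) ≈ 0.250.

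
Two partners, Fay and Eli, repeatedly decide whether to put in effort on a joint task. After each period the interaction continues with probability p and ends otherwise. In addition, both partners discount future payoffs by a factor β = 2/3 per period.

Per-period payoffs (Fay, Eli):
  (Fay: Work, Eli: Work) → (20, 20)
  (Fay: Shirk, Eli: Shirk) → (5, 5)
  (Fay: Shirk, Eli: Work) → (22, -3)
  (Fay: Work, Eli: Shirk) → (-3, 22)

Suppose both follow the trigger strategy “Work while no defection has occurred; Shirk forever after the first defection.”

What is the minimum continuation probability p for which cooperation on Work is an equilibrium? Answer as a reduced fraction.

3/17

Expected continuation weight on next period's payoff is β·p = 2/3·p, which plays the role of the discount factor.
Cooperation requires 2/3·p ≥ (22−20)/(22−5) = 2/17, hence p ≥ 3/17.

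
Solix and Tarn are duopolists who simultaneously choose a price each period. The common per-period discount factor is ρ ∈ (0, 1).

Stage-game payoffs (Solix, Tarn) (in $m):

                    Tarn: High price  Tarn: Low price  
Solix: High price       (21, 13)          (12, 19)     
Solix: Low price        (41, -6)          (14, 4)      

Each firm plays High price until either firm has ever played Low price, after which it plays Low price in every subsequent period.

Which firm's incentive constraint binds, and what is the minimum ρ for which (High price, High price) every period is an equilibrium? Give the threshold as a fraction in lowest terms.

Solix's threshold: (41−21)/(41−14) = 20/27.
Tarn's threshold: (19−13)/(19−4) = 2/5.
20/27 > 2/5, so Solix binds and ρ* = 20/27.

Solix; ρ ≥ 20/27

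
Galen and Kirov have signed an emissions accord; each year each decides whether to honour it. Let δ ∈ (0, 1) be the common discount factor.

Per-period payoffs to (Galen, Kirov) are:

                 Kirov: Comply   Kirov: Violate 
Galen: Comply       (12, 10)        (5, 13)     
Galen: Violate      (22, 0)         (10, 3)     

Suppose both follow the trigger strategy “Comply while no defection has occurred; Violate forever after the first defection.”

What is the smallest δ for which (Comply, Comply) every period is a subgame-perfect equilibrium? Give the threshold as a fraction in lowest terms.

5/6

For Galen: deviation gain 22−12 = 10, per-period punishment loss 12−10 = 2. IC gives δ ≥ 10/12 = 5/6.
For Kirov: gain 3, loss 7 per period, so δ ≥ 3/10.
The tighter constraint is Galen's, so cooperation needs δ ≥ 5/6.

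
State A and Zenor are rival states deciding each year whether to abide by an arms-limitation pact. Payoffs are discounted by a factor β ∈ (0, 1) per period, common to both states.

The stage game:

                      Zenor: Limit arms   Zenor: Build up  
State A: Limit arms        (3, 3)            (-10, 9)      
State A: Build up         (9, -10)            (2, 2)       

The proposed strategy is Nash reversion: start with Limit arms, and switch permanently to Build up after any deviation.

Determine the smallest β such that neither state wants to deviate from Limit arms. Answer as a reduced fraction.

6/7

Under grim trigger the critical discount factor is (T−C)/(T−P) with T = 9, C = 3, P = 2.
β* = (9−3)/(9−2) = 6/7.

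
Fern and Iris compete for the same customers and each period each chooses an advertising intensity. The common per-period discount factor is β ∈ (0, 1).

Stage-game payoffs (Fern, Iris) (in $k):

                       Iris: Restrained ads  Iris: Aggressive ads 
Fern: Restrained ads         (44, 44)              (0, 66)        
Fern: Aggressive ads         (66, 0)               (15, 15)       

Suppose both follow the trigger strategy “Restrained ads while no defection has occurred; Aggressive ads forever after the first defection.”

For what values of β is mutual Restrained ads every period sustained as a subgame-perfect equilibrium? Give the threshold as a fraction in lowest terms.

22/51

Cooperation forever yields 44 each period: 44/(1−β).
Deviating yields 66 once, then 15 forever: 66 + 15β/(1−β).
No profitable deviation requires 44/(1−β) ≥ 66 + 15β/(1−β).
Multiplying by (1−β): 44 ≥ 66(1−β) + 15β = 66 − 51β.
So 51β ≥ 22, i.e. β ≥ 22/51.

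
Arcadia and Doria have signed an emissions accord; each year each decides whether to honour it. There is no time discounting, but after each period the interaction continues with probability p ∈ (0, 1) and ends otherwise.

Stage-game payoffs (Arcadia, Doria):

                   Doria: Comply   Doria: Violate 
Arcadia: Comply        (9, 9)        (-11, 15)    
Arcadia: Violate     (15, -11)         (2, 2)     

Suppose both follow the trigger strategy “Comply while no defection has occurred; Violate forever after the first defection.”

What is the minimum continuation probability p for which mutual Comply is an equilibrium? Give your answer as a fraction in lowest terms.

6/13

Expected cooperation value is 9 + p·9 + p²·9 + … = 9/(1−p); deviation gives 15 + p·2/(1−p).
9 ≥ 15(1−p) + 2p ⇒ 13p ≥ 6 ⇒ p ≥ 6/13.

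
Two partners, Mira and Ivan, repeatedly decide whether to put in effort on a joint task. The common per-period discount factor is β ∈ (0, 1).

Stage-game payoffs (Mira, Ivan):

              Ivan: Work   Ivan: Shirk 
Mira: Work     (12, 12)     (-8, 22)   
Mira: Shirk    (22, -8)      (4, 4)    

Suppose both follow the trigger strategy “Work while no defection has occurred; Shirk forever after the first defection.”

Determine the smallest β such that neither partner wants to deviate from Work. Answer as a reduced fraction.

Cooperation forever yields 12 each period: 12/(1−β).
Deviating yields 22 once, then 4 forever: 22 + 4β/(1−β).
No profitable deviation requires 12/(1−β) ≥ 22 + 4β/(1−β).
Multiplying by (1−β): 12 ≥ 22(1−β) + 4β = 22 − 18β.
So 18β ≥ 10, i.e. β ≥ 10/18 = 5/9.

5/9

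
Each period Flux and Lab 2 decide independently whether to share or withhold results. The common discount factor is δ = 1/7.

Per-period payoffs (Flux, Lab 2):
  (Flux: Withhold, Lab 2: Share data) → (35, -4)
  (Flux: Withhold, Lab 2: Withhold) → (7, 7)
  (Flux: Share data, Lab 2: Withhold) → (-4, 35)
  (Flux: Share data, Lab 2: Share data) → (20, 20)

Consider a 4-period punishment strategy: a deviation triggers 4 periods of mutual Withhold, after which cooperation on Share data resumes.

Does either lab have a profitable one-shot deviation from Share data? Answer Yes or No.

Yes

A one-shot deviation gives 35 now, then 7 for 4 periods, then back to 20.
Gain from deviating: (35−20) today; loss: (20−7) in each of the next 4 periods.
No-deviation condition: (20−7)(δ+…+δ^4) ≥ 35−20, i.e. δ+…+δ^4 ≥ 15/13.
At δ = 1/7: δ+…+δ^4 = 0.1666 < 1.1538.
So cooperation is not sustainable.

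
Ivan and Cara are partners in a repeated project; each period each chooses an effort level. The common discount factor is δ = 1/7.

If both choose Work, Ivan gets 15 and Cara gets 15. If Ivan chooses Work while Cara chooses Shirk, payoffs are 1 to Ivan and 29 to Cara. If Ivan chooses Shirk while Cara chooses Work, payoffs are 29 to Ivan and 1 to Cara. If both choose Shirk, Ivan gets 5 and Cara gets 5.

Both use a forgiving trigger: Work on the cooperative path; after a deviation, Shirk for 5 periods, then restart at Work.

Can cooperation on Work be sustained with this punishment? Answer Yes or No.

A one-shot deviation gives 29 now, then 5 for 5 periods, then back to 15.
Gain from deviating: (29−15) today; loss: (15−5) in each of the next 5 periods.
No-deviation condition: (15−5)(δ+…+δ^5) ≥ 29−15, i.e. δ+…+δ^5 ≥ 7/5.
At δ = 1/7: δ+…+δ^5 = 0.1667 < 1.4000.
So cooperation is not sustainable.

No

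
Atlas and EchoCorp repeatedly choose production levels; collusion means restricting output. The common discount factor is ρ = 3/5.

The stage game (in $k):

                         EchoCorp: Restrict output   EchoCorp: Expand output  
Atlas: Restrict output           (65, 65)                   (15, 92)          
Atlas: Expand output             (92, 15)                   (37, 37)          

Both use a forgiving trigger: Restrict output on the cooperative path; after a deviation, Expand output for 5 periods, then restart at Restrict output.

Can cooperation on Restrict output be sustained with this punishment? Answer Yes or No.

Yes

IC: ρ+…+ρ^5 ≥ (92−65)/(65−37) = 27/28.
At ρ = 3/5: partial sum = 1.3834 ≥ 0.9643. Cooperation sustainable.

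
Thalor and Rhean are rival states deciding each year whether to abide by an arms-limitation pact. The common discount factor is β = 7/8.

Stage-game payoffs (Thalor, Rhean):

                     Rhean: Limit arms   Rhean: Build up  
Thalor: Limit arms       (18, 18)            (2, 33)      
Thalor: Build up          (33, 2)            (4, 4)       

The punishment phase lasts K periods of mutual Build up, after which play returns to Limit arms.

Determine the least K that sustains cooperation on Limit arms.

2

IC: β(1−β^K)/(1−β) ≥ (33−18)/(18−4) = 15/14.
With β = 7/8: need 1 − β^K ≥ 15/14·(1−7/8)/(7/8), i.e. β^K ≤ 0.8469.
Since (7/8)^1 = 0.8750 and (7/8)^2 = 0.7656, the smallest such K is 2.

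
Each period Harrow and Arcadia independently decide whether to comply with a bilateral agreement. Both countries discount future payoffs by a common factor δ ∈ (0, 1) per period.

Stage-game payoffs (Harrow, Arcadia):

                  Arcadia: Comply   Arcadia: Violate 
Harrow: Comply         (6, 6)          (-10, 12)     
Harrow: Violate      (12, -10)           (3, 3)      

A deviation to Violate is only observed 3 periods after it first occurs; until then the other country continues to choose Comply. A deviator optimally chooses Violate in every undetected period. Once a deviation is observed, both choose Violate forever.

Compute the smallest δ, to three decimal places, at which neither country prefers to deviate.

The best deviation is to choose Violate for all 3 undetected periods, earning 12 each, then 3 forever once detected.
Deviation value: 12(1−δ^3)/(1−δ) + 3δ^3/(1−δ); cooperation value: 6/(1−δ).
IC: 6 ≥ 12(1−δ^3) + 3δ^3 = 12 − 9δ^3.
So δ^3 ≥ 6/9 = 2/3, giving δ ≥ (2/3)^(1/3) ≈ 0.874.

0.874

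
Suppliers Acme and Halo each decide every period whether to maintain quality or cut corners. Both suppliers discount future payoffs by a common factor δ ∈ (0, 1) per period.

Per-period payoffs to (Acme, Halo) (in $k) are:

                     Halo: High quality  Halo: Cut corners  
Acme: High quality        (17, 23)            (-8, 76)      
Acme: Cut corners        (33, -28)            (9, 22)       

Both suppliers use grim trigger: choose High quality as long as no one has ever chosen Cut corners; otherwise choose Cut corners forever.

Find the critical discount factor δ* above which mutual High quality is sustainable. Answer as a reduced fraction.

Acme's threshold: (33−17)/(33−9) = 2/3.
Halo's threshold: (76−23)/(76−22) = 53/54.
2/3 < 53/54, so Halo binds and δ* = 53/54.

53/54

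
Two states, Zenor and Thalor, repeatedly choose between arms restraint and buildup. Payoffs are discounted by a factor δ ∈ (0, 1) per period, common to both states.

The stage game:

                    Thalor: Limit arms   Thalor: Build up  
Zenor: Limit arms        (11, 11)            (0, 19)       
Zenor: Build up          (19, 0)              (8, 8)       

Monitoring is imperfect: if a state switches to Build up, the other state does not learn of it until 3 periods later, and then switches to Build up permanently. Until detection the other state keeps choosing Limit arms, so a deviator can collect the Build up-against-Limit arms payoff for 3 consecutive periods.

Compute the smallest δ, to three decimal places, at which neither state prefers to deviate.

Deviating for the 3 undetected periods gains 19−11 = 8 per period over cooperation, then loses 11−8 = 3 per period forever once punishment starts.
Gain: 8(1 + δ + … + δ^2); loss: 3·δ^3/(1−δ).
No profitable deviation ⇔ 8(1−δ^3) ≤ 3·δ^3, i.e. δ^3 ≥ 8/(8+3) = 8/11.
Hence δ ≥ (8/11)^(1/3) ≈ 0.899.

0.899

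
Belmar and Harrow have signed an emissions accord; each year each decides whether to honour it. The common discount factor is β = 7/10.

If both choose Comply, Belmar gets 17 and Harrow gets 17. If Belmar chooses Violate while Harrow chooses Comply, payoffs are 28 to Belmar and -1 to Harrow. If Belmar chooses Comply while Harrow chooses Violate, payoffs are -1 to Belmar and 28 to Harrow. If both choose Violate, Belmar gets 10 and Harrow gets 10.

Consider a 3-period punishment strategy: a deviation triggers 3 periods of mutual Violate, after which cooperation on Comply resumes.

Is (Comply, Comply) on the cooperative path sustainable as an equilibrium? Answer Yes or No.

No

IC: β+…+β^3 ≥ (28−17)/(17−10) = 11/7.
At β = 7/10: partial sum = 1.5330 < 1.5714. Cooperation not sustainable.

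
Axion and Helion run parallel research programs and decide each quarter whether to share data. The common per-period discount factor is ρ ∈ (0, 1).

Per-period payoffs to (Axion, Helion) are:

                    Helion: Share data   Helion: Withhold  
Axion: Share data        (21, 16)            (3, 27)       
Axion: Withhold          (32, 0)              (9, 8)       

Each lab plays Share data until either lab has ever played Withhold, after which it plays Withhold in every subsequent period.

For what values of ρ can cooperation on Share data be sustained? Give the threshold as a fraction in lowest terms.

11/19

For Axion: deviation gain 32−21 = 11, per-period punishment loss 21−9 = 12. IC gives ρ ≥ 11/23.
For Helion: gain 11, loss 8 per period, so ρ ≥ 11/19.
The tighter constraint is Helion's, so cooperation needs ρ ≥ 11/19.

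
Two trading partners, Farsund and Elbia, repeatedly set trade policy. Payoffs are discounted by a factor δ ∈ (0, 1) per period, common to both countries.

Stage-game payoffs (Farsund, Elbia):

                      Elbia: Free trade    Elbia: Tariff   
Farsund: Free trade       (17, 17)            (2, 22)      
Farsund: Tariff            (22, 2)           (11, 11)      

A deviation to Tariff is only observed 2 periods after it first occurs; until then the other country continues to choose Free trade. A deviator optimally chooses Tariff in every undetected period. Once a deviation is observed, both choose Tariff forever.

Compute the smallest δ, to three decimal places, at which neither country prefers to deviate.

0.674

The best deviation is to choose Tariff for all 2 undetected periods, earning 22 each, then 11 forever once detected.
Deviation value: 22(1−δ^2)/(1−δ) + 11δ^2/(1−δ); cooperation value: 17/(1−δ).
IC: 17 ≥ 22(1−δ^2) + 11δ^2 = 22 − 11δ^2.
So δ^2 ≥ 5/11, giving δ ≥ (5/11)^(1/2) ≈ 0.674.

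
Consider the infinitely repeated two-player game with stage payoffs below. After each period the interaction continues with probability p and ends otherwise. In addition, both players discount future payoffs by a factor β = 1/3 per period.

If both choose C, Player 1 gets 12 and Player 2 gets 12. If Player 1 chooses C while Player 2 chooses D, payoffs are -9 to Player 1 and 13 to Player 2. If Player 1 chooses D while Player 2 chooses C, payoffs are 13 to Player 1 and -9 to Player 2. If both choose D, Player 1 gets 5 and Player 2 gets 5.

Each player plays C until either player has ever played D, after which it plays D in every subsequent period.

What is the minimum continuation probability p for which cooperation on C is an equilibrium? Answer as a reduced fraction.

3/8

Expected continuation weight on next period's payoff is β·p = 1/3·p, which plays the role of the discount factor.
Cooperation requires 1/3·p ≥ (13−12)/(13−5) = 1/8, hence p ≥ 3/8.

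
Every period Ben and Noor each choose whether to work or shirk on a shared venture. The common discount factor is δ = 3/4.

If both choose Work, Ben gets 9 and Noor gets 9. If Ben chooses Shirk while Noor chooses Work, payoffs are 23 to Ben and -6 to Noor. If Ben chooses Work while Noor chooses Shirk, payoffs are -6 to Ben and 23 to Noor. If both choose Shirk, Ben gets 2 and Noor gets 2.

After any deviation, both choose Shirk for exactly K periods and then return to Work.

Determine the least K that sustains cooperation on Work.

IC: δ(1−δ^K)/(1−δ) ≥ (23−9)/(9−2) = 2.
With δ = 3/4: need 1 − δ^K ≥ 2·(1−3/4)/(3/4), i.e. δ^K ≤ 0.3333.
Since (3/4)^3 = 0.4219 and (3/4)^4 = 0.3164, the smallest such K is 4.

4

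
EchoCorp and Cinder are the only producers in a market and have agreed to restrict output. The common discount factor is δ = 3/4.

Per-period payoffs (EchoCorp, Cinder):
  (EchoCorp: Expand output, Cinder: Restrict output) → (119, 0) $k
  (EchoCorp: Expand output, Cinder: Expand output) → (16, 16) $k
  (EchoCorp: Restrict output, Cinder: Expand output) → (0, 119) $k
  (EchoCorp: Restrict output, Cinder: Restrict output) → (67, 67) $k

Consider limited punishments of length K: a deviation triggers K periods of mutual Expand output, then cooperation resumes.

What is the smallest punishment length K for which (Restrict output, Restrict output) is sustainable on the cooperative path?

2

IC: δ(1−δ^K)/(1−δ) ≥ (119−67)/(67−16) = 52/51.
With δ = 3/4: need 1 − δ^K ≥ 52/51·(1−3/4)/(3/4), i.e. δ^K ≤ 0.6601.
Since (3/4)^1 = 0.7500 and (3/4)^2 = 0.5625, the smallest such K is 2.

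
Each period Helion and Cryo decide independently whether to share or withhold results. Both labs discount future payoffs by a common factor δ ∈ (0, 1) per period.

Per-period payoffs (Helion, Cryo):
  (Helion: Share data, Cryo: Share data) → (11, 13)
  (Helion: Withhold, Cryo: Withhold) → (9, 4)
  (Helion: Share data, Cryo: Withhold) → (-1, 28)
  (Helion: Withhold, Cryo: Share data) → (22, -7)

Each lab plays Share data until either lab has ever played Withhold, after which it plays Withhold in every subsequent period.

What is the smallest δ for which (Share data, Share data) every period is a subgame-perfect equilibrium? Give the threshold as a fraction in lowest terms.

11/13

For Helion: deviation gain 22−11 = 11, per-period punishment loss 11−9 = 2. IC gives δ ≥ 11/13.
For Cryo: gain 15, loss 9 per period, so δ ≥ 15/24 = 5/8.
The tighter constraint is Helion's, so cooperation needs δ ≥ 11/13.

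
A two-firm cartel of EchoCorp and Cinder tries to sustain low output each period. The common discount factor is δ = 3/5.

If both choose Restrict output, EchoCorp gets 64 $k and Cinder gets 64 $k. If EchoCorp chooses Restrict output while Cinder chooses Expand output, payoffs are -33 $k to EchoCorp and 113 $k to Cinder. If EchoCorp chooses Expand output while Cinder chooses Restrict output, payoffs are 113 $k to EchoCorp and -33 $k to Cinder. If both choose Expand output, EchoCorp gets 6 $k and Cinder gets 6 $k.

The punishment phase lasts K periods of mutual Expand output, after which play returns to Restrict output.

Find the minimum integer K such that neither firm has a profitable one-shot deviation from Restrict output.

2

No profitable deviation requires (64−6)(δ+…+δ^K) ≥ 113−64, i.e. δ+…+δ^K ≥ 49/58 ≈ 0.8448.
With δ = 3/5, the partial sums are K=1: 0.6000, K=2: 0.9600.
K = 2 is the first length at which the sum reaches 0.8448.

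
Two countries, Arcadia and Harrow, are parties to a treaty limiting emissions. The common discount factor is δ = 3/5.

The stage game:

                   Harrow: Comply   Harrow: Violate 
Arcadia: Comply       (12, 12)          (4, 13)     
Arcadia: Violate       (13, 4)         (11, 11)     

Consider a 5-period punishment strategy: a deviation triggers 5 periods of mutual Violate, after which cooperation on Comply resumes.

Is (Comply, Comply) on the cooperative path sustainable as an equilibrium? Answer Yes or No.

Yes

Comparing payoff streams over the 6 periods until play realigns: cooperate → 12(1+δ+…+δ^5); deviate → 13 + 11(δ+…+δ^5).
Cooperation is sustained iff (12−11)(δ+…+δ^5) ≥ 13−12.
δ+…+δ^5 = 3/5·(1−(3/5)^5)/(1−3/5) = 1.3834, and (13−12)/(12−11) = 1.0000.
1.3834 ≥ 1.0000, so cooperation is sustainable.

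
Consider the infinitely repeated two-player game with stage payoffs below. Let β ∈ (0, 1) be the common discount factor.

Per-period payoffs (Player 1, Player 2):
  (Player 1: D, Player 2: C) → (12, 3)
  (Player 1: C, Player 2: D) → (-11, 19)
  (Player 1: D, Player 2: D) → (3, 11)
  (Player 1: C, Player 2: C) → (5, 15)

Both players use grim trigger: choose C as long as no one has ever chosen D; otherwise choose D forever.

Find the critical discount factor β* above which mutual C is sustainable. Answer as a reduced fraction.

7/9

Player 1: cooperation gives 5 each period; deviation gives 12 once then 3 forever.
  5/(1−β) ≥ 12 + 3β/(1−β) ⇒ β ≥ 7/9.
Player 2: cooperation gives 15 each period; deviation gives 19 once then 11 forever.
  β ≥ 4/8 = 1/2.
Both must hold, so the binding constraint is Player 1's: β ≥ 7/9.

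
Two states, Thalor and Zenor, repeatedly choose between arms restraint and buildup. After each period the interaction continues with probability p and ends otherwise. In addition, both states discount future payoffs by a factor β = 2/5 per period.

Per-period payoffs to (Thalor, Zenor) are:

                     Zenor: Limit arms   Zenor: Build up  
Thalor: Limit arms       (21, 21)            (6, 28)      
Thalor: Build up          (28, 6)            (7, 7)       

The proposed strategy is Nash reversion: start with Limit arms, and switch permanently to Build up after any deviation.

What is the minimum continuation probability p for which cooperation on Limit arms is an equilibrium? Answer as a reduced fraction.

5/6

Expected continuation weight on next period's payoff is β·p = 2/5·p, which plays the role of the discount factor.
Cooperation requires 2/5·p ≥ (28−21)/(28−7) = 1/3, hence p ≥ 5/6.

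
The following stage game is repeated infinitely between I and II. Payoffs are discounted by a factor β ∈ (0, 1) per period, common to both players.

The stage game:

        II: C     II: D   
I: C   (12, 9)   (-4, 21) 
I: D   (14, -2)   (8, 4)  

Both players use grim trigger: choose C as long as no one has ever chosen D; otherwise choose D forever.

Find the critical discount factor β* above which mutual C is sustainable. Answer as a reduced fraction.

12/17

For I: deviation gain 14−12 = 2, per-period punishment loss 12−8 = 4. IC gives β ≥ 2/6 = 1/3.
For II: gain 12, loss 5 per period, so β ≥ 12/17.
The tighter constraint is II's, so cooperation needs β ≥ 12/17.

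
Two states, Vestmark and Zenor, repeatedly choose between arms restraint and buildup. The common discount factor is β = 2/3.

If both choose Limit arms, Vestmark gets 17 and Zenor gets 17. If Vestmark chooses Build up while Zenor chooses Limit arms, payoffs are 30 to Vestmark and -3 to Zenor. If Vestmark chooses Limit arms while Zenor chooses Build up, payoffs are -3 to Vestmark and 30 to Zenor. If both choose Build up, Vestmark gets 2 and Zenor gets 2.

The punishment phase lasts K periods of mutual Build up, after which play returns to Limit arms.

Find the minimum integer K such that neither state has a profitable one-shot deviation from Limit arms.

IC: β(1−β^K)/(1−β) ≥ (30−17)/(17−2) = 13/15.
With β = 2/3: need 1 − β^K ≥ 13/15·(1−2/3)/(2/3), i.e. β^K ≤ 0.5667.
Since (2/3)^1 = 0.6667 and (2/3)^2 = 0.4444, the smallest such K is 2.

2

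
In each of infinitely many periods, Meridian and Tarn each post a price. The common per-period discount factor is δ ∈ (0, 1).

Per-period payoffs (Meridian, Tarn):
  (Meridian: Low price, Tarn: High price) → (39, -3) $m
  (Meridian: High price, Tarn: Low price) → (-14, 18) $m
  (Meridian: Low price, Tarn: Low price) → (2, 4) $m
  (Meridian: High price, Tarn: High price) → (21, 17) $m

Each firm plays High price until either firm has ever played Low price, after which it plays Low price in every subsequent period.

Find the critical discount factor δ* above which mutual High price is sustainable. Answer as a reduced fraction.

18/37

Meridian: cooperation gives 21 each period; deviation gives 39 once then 2 forever.
  21/(1−δ) ≥ 39 + 2δ/(1−δ) ⇒ δ ≥ 18/37.
Tarn: cooperation gives 17 each period; deviation gives 18 once then 4 forever.
  δ ≥ 1/14.
Both must hold, so the binding constraint is Meridian's: δ ≥ 18/37.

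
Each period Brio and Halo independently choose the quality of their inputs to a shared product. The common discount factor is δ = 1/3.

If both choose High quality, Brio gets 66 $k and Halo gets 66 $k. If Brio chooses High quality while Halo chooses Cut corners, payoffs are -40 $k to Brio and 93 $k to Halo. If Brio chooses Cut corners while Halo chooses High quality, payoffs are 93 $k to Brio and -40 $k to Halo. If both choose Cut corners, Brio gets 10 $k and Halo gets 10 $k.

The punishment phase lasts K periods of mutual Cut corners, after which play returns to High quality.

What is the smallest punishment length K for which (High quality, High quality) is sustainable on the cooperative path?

4

Need Σ_{k=1}^{K} δ^k ≥ (93−66)/(66−10) = 0.4821 at δ = 1/3.
At K = 3 the sum is 0.4815 < 0.4821; at K = 4 it is 0.4938 ≥ 0.4821.
So the minimum punishment length is K = 4.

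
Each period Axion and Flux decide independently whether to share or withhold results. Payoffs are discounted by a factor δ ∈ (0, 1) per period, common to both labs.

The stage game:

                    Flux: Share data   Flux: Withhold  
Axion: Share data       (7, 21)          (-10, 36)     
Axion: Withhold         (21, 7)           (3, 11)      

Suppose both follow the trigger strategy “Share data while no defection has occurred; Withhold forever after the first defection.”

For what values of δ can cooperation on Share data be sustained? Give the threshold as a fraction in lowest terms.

For Axion: deviation gain 21−7 = 14, per-period punishment loss 7−3 = 4. IC gives δ ≥ 14/18 = 7/9.
For Flux: gain 15, loss 10 per period, so δ ≥ 15/25 = 3/5.
The tighter constraint is Axion's, so cooperation needs δ ≥ 7/9.

7/9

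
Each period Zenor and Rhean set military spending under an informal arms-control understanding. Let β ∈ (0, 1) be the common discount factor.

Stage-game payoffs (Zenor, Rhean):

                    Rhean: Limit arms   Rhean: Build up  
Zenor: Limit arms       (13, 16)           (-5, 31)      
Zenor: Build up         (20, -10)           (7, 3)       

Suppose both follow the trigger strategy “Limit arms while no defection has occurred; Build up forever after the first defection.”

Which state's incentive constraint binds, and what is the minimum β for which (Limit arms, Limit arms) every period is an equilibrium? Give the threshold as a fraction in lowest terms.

Zenor: cooperation gives 13 each period; deviation gives 20 once then 7 forever.
  13/(1−β) ≥ 20 + 7β/(1−β) ⇒ β ≥ 7/13.
Rhean: cooperation gives 16 each period; deviation gives 31 once then 3 forever.
  β ≥ 15/28.
Both must hold, so the binding constraint is Zenor's: β ≥ 7/13.

Zenor; β ≥ 7/13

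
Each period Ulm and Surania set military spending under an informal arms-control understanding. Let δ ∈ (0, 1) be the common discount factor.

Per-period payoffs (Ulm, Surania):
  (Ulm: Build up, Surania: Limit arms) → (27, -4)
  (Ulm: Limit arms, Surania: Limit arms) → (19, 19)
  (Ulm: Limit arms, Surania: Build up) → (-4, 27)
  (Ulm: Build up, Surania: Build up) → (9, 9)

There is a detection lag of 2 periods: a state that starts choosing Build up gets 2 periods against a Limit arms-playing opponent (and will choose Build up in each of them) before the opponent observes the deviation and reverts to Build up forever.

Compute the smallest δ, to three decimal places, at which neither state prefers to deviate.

0.667

Deviating for the 2 undetected periods gains 27−19 = 8 per period over cooperation, then loses 19−9 = 10 per period forever once punishment starts.
Gain: 8(1 + δ + … + δ^1); loss: 10·δ^2/(1−δ).
No profitable deviation ⇔ 8(1−δ^2) ≤ 10·δ^2, i.e. δ^2 ≥ 8/(8+10) = 4/9.
Hence δ ≥ (4/9)^(1/2) ≈ 0.667.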